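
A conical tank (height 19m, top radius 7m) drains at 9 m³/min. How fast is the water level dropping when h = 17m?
3249/(14161π) ≈ 0.07303 m/min

r/h = 7/19, so r = (7/19)h
V = (1/3)πr²h = (1/3)π((7/19)h)²h = (49/1083)πh³
dV/dh = (49/361)πh²
dh/dt = (dV/dt)/(dV/dh) = -9/((49/361)π·17²) = -3249/(14161π) m/min
The level is dropping at 3249/(14161π) ≈ 0.07303 m/min.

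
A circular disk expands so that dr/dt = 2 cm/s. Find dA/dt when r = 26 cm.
104π cm²/s

A = πr²
dA/dt = 2πr · dr/dt = 2π(26)(2) = 104π cm²/s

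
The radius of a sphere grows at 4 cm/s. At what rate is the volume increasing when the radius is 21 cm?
7056π cm³/s

V = (4/3)πr³
dV/dt = dV/dr · dr/dt = 4πr² · 4
At r = 21: dV/dt = 7056π cm³/s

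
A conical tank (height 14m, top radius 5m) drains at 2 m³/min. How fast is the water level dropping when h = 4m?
49/(50π) ≈ 0.3119 m/min

r/h = 5/14, so r = (5/14)h
V = (1/3)πr²h = (1/3)π((5/14)h)²h = (25/588)πh³
dV/dh = (25/196)πh²
dh/dt = (dV/dt)/(dV/dh) = -2/((25/196)π·4²) = -49/(50π) m/min
The level is dropping at 49/(50π) ≈ 0.3119 m/min.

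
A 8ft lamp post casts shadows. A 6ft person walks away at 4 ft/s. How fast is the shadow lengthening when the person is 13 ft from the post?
12 ft/s

By similar triangles: 8/(x+s) = 6/s
Solving: s = 6x/2
ds/dt = 6/2 · dx/dt = 3 · 4 = 12 ft/s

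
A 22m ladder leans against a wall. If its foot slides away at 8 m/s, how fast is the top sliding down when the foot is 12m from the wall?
48√85/85 ≈ 5.206 m/s

x² + y² = 22²
2x·dx/dt + 2y·dy/dt = 0
dy/dt = -x/y · dx/dt = -12/(2√85) · 8 = -48√85/85 m/s
The top is descending at 48√85/85 ≈ 5.206 m/s.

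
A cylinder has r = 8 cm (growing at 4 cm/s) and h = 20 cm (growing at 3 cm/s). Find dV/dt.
1472π cm³/s

V = πr²h
dV/dt = 2πrh·dr/dt + πr²·dh/dt
= 2π(8)(20)(4) + π(8)²(3)
= 1472π cm³/s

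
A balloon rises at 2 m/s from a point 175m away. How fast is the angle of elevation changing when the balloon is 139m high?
0.007008 rad/s

tan(θ) = y/175
sec²(θ) · dθ/dt = (1/175) · dy/dt
dθ/dt = cos²(θ)/175 · 2 = 175/(175² + 139²) · 2
dθ/dt = 0.007008 rad/s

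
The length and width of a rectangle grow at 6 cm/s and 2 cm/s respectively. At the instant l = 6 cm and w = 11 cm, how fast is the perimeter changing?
16 cm/s

P = 2(l + w)
dP/dt = 2(dl/dt + dw/dt) = 2(6 + 2) = 16 cm/s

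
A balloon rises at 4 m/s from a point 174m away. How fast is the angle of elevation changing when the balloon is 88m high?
0.018306 rad/s

tan(θ) = y/174
sec²(θ) · dθ/dt = (1/174) · dy/dt
dθ/dt = cos²(θ)/174 · 4 = 174/(174² + 88²) · 4
dθ/dt = 0.018306 rad/s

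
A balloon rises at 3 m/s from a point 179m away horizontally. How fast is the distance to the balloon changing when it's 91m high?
273√40322/40322 ≈ 1.36 m/s

z² = 179² + y²
z = √(179² + 91²) = √40322
dz/dt = y/z · dy/dt = 91/√40322 · 3 = 273√40322/40322 ≈ 1.36 m/s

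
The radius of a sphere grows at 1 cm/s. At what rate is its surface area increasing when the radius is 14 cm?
112π cm²/s

S = 4πr²
dS/dt = dS/dr · dr/dt = 8πr · 1
At r = 14: dS/dt = 112π cm²/s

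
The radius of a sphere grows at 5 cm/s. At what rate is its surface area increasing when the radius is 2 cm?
80π cm²/s

S = 4πr²
dS/dt = dS/dr · dr/dt = 8πr · 5
At r = 2: dS/dt = 80π cm²/s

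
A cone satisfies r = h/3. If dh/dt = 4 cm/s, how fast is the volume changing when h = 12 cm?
64π cm³/s

V = (1/3)π(h/3)²h = πh³/27
dV/dt = πh²/9 · 4
At h = 12: dV/dt = 64π cm³/s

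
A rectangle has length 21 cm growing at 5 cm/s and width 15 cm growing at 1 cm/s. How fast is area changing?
96 cm²/s

A = lw
dA/dt = w·dl/dt + l·dw/dt = 15·5 + 21·1 = 96 cm²/s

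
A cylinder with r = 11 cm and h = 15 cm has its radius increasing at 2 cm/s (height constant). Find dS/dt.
148π cm²/s

S = 2πrh + 2πr² (lateral + bases)
dS/dt = (2πh + 4πr)·dr/dt = (2π·15 + 4π·11)·2
= 148π cm²/s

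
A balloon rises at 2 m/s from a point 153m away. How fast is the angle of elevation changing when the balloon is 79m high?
0.01032 rad/s

tan(θ) = y/153
sec²(θ) · dθ/dt = (1/153) · dy/dt
dθ/dt = cos²(θ)/153 · 2 = 153/(153² + 79²) · 2
dθ/dt = 0.01032 rad/s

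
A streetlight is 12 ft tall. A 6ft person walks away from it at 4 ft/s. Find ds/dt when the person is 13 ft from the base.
4 ft/s

By similar triangles: 12/(x+s) = 6/s
Solving: s = 6x/6
ds/dt = 6/6 · dx/dt = 1 · 4 = 4 ft/s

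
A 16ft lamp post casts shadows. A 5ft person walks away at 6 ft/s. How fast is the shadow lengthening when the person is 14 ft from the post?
30/11 ft/s

By similar triangles: 16/(x+s) = 5/s
Solving: s = 5x/11
ds/dt = 5/11 · dx/dt = 5/11 · 6 = 30/11 ft/s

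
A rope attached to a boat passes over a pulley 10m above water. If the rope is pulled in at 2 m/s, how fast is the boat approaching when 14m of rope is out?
7√6/6 ≈ 2.858 m/s

rope² = x² + 10²
x = √(14² - 10²) = 4√6
dx/dt = (rope/x) · d(rope)/dt = (14/(4√6)) · (-2) = -7√6/6 m/s
The boat approaches at 7√6/6 ≈ 2.858 m/s.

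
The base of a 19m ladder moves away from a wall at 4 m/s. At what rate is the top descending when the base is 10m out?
40√29/87 ≈ 2.476 m/s

x² + y² = 19²
2x·dx/dt + 2y·dy/dt = 0
dy/dt = -x/y · dx/dt = -10/(3√29) · 4 = -40√29/87 m/s
The top is descending at 40√29/87 ≈ 2.476 m/s.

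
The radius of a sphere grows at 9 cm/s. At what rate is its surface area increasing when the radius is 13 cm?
936π cm²/s

S = 4πr²
dS/dt = dS/dr · dr/dt = 8πr · 9
At r = 13: dS/dt = 936π cm²/s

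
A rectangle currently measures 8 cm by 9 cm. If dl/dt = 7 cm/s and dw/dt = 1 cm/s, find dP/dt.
16 cm/s

P = 2(l + w)
dP/dt = 2(dl/dt + dw/dt) = 2(7 + 1) = 16 cm/s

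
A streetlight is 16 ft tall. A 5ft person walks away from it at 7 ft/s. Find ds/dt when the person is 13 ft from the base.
35/11 ft/s

By similar triangles: 16/(x+s) = 5/s
Solving: s = 5x/11
ds/dt = 5/11 · dx/dt = 5/11 · 7 = 35/11 ft/s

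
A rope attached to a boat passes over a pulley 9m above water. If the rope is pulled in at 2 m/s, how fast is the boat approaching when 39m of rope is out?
13√10/20 ≈ 2.055 m/s

rope² = x² + 9²
x = √(39² - 9²) = 12√10
dx/dt = (rope/x) · d(rope)/dt = (39/(12√10)) · (-2) = -13√10/20 m/s
The boat approaches at 13√10/20 ≈ 2.055 m/s.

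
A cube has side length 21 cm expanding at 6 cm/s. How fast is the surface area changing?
1512 cm²/s

A = 6s²
dA/dt = 12s · ds/dt = 12·21·6 = 1512 cm²/s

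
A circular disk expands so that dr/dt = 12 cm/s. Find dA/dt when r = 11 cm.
264π cm²/s

A = πr²
dA/dt = 2πr · dr/dt = 2π(11)(12) = 264π cm²/s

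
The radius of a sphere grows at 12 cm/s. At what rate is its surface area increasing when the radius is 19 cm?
1824π cm²/s

S = 4πr²
dS/dt = dS/dr · dr/dt = 8πr · 12
At r = 19: dS/dt = 1824π cm²/s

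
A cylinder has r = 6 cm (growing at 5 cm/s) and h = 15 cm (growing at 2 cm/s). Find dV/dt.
972π cm³/s

V = πr²h
dV/dt = 2πrh·dr/dt + πr²·dh/dt
= 2π(6)(15)(5) + π(6)²(2)
= 972π cm³/s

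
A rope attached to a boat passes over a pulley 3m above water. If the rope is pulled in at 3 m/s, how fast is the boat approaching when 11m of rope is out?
33√7/28 ≈ 3.118 m/s

rope² = x² + 3²
x = √(11² - 3²) = 4√7
dx/dt = (rope/x) · d(rope)/dt = (11/(4√7)) · (-3) = -33√7/28 m/s
The boat approaches at 33√7/28 ≈ 3.118 m/s.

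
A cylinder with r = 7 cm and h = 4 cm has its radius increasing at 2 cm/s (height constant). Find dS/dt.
72π cm²/s

S = 2πrh + 2πr² (lateral + bases)
dS/dt = (2πh + 4πr)·dr/dt = (2π·4 + 4π·7)·2
= 72π cm²/s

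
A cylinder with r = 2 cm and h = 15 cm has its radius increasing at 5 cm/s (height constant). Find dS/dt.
190π cm²/s

S = 2πrh + 2πr² (lateral + bases)
dS/dt = (2πh + 4πr)·dr/dt = (2π·15 + 4π·2)·5
= 190π cm²/s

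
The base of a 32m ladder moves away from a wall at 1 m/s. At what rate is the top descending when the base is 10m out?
5√231/231 ≈ 0.329 m/s

x² + y² = 32²
2x·dx/dt + 2y·dy/dt = 0
dy/dt = -x/y · dx/dt = -10/(2√231) · 1 = -5√231/231 m/s
The top is descending at 5√231/231 ≈ 0.329 m/s.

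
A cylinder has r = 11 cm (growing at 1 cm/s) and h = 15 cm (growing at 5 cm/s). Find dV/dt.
935π cm³/s

V = πr²h
dV/dt = 2πrh·dr/dt + πr²·dh/dt
= 2π(11)(15)(1) + π(11)²(5)
= 935π cm³/s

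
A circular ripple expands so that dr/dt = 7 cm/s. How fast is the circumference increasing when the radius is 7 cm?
14π cm/s

C = 2πr
dC/dt = 2π · dr/dt = 2π · 7 = 14π cm/s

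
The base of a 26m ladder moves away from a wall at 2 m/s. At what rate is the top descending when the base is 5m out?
10√651/651 ≈ 0.3919 m/s

x² + y² = 26²
2x·dx/dt + 2y·dy/dt = 0
dy/dt = -x/y · dx/dt = -5/√651 · 2 = -10√651/651 m/s
The top is descending at 10√651/651 ≈ 0.3919 m/s.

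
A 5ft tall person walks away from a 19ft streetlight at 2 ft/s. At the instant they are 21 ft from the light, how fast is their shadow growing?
5/7 ft/s

By similar triangles: 19/(x+s) = 5/s
Solving: s = 5x/14
ds/dt = 5/14 · dx/dt = 5/14 · 2 = 5/7 ft/s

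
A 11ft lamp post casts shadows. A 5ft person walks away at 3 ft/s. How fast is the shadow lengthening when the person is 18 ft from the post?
5/2 ft/s

By similar triangles: 11/(x+s) = 5/s
Solving: s = 5x/6
ds/dt = 5/6 · dx/dt = 5/6 · 3 = 5/2 ft/s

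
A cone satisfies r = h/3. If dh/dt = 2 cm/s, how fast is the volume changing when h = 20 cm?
800π/9 cm³/s

V = (1/3)π(h/3)²h = πh³/27
dV/dt = πh²/9 · 2
At h = 20: dV/dt = 800π/9 cm³/s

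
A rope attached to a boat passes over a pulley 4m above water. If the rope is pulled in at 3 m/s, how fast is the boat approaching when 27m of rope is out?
81√713/713 ≈ 3.033 m/s

rope² = x² + 4²
x = √(27² - 4²) = √713
dx/dt = (rope/x) · d(rope)/dt = (27/√713) · (-3) = -81√713/713 m/s
The boat approaches at 81√713/713 ≈ 3.033 m/s.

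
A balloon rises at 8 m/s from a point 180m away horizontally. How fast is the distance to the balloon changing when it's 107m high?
856√43849/43849 ≈ 4.088 m/s

z² = 180² + y²
z = √(180² + 107²) = √43849
dz/dt = y/z · dy/dt = 107/√43849 · 8 = 856√43849/43849 ≈ 4.088 m/s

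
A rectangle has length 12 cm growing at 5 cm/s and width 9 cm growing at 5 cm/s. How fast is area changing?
105 cm²/s

A = lw
dA/dt = w·dl/dt + l·dw/dt = 9·5 + 12·5 = 105 cm²/s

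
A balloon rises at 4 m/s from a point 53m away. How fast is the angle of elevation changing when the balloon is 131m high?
0.010616 rad/s

tan(θ) = y/53
sec²(θ) · dθ/dt = (1/53) · dy/dt
dθ/dt = cos²(θ)/53 · 4 = 53/(53² + 131²) · 4
dθ/dt = 0.010616 rad/s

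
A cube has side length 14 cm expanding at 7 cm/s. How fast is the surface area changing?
1176 cm²/s

A = 6s²
dA/dt = 12s · ds/dt = 12·14·7 = 1176 cm²/s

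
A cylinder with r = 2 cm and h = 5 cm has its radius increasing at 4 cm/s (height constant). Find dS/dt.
72π cm²/s

S = 2πrh + 2πr² (lateral + bases)
dS/dt = (2πh + 4πr)·dr/dt = (2π·5 + 4π·2)·4
= 72π cm²/s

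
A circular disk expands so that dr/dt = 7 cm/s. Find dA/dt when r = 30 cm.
420π cm²/s

A = πr²
dA/dt = 2πr · dr/dt = 2π(30)(7) = 420π cm²/s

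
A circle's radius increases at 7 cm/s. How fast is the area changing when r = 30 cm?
420π cm²/s

A = πr²
dA/dt = 2πr · dr/dt = 2π(30)(7) = 420π cm²/s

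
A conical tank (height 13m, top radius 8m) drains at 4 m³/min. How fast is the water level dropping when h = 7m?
169/(784π) ≈ 0.06862 m/min

r/h = 8/13, so r = (8/13)h
V = (1/3)πr²h = (1/3)π((8/13)h)²h = (64/507)πh³
dV/dh = (64/169)πh²
dh/dt = (dV/dt)/(dV/dh) = -4/((64/169)π·7²) = -169/(784π) m/min
The level is dropping at 169/(784π) ≈ 0.06862 m/min.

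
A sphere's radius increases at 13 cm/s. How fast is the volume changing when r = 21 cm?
22932π cm³/s

V = (4/3)πr³
dV/dt = dV/dr · dr/dt = 4πr² · 13
At r = 21: dV/dt = 22932π cm³/s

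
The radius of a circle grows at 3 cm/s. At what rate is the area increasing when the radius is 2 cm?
12π cm²/s

A = πr²
dA/dt = 2πr · dr/dt = 2π(2)(3) = 12π cm²/s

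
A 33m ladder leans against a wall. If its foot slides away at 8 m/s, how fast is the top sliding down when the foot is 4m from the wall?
32√1073/1073 ≈ 0.9769 m/s

x² + y² = 33²
2x·dx/dt + 2y·dy/dt = 0
dy/dt = -x/y · dx/dt = -4/√1073 · 8 = -32√1073/1073 m/s
The top is descending at 32√1073/1073 ≈ 0.9769 m/s.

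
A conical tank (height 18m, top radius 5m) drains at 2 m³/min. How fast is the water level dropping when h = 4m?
81/(50π) ≈ 0.5157 m/min

r/h = 5/18, so r = (5/18)h
V = (1/3)πr²h = (1/3)π((5/18)h)²h = (25/972)πh³
dV/dh = (25/324)πh²
dh/dt = (dV/dt)/(dV/dh) = -2/((25/324)π·4²) = -81/(50π) m/min
The level is dropping at 81/(50π) ≈ 0.5157 m/min.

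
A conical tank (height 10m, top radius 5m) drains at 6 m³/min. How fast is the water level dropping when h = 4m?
3/(2π) ≈ 0.4775 m/min

r/h = 5/10, so r = (1/2)h
V = (1/3)πr²h = (1/3)π((1/2)h)²h = (1/12)πh³
dV/dh = (1/4)πh²
dh/dt = (dV/dt)/(dV/dh) = -6/((1/4)π·4²) = -3/(2π) m/min
The level is dropping at 3/(2π) ≈ 0.4775 m/min.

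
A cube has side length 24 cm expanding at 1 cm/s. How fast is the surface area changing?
288 cm²/s

A = 6s²
dA/dt = 12s · ds/dt = 12·24·1 = 288 cm²/s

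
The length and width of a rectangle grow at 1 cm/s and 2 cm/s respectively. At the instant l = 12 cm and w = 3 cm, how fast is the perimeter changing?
6 cm/s

P = 2(l + w)
dP/dt = 2(dl/dt + dw/dt) = 2(1 + 2) = 6 cm/s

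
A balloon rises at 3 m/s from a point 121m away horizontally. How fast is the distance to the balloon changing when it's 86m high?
258√22037/22037 ≈ 1.738 m/s

z² = 121² + y²
z = √(121² + 86²) = √22037
dz/dt = y/z · dy/dt = 86/√22037 · 3 = 258√22037/22037 ≈ 1.738 m/s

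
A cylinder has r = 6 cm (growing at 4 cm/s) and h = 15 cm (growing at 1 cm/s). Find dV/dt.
756π cm³/s

V = πr²h
dV/dt = 2πrh·dr/dt + πr²·dh/dt
= 2π(6)(15)(4) + π(6)²(1)
= 756π cm³/s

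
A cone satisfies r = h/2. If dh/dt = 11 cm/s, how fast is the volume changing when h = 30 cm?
2475π cm³/s

V = (1/3)π(h/2)²h = πh³/12
dV/dt = πh²/4 · 11
At h = 30: dV/dt = 2475π cm³/s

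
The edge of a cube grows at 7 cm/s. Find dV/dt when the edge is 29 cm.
17661 cm³/s

V = s³
dV/dt = 3s² · ds/dt = 3·29²·7 = 17661 cm³/s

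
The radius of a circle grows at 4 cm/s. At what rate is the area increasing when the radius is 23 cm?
184π cm²/s

A = πr²
dA/dt = 2πr · dr/dt = 2π(23)(4) = 184π cm²/s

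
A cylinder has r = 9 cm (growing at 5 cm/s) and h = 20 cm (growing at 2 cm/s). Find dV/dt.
1962π cm³/s

V = πr²h
dV/dt = 2πrh·dr/dt + πr²·dh/dt
= 2π(9)(20)(5) + π(9)²(2)
= 1962π cm³/s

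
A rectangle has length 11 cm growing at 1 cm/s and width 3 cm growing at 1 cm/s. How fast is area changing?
14 cm²/s

A = lw
dA/dt = w·dl/dt + l·dw/dt = 3·1 + 11·1 = 14 cm²/s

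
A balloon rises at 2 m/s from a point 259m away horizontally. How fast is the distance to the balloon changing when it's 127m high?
127√83210/41605 ≈ 0.8805 m/s

z² = 259² + y²
z = √(259² + 127²) = √83210
dz/dt = y/z · dy/dt = 127/√83210 · 2 = 127√83210/41605 ≈ 0.8805 m/s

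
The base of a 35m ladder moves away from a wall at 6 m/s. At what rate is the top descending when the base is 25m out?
5√6/2 ≈ 6.124 m/s

x² + y² = 35²
2x·dx/dt + 2y·dy/dt = 0
dy/dt = -x/y · dx/dt = -25/(10√6) · 6 = -5√6/2 m/s
The top is descending at 5√6/2 ≈ 6.124 m/s.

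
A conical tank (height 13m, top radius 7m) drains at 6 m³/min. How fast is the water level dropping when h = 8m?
507/(1568π) ≈ 0.1029 m/min

r/h = 7/13, so r = (7/13)h
V = (1/3)πr²h = (1/3)π((7/13)h)²h = (49/507)πh³
dV/dh = (49/169)πh²
dh/dt = (dV/dt)/(dV/dh) = -6/((49/169)π·8²) = -507/(1568π) m/min
The level is dropping at 507/(1568π) ≈ 0.1029 m/min.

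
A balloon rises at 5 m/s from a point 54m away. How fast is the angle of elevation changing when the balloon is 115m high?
0.016728 rad/s

tan(θ) = y/54
sec²(θ) · dθ/dt = (1/54) · dy/dt
dθ/dt = cos²(θ)/54 · 5 = 54/(54² + 115²) · 5
dθ/dt = 0.016728 rad/s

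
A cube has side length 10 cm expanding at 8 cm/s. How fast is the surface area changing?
960 cm²/s

A = 6s²
dA/dt = 12s · ds/dt = 12·10·8 = 960 cm²/s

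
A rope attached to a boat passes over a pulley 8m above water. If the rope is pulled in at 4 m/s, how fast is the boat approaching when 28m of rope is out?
28√5/15 ≈ 4.174 m/s

rope² = x² + 8²
x = √(28² - 8²) = 12√5
dx/dt = (rope/x) · d(rope)/dt = (28/(12√5)) · (-4) = -28√5/15 m/s
The boat approaches at 28√5/15 ≈ 4.174 m/s.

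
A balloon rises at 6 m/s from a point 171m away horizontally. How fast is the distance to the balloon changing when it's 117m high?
39√530/265 ≈ 3.388 m/s

z² = 171² + y²
z = √(171² + 117²) = 9√530
dz/dt = y/z · dy/dt = 117/(9√530) · 6 = 39√530/265 ≈ 3.388 m/s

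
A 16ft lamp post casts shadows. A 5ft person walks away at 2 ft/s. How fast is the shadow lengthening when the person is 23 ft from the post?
10/11 ft/s

By similar triangles: 16/(x+s) = 5/s
Solving: s = 5x/11
ds/dt = 5/11 · dx/dt = 5/11 · 2 = 10/11 ft/s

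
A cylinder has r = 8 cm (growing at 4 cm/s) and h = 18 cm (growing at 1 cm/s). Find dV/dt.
1216π cm³/s

V = πr²h
dV/dt = 2πrh·dr/dt + πr²·dh/dt
= 2π(8)(18)(4) + π(8)²(1)
= 1216π cm³/s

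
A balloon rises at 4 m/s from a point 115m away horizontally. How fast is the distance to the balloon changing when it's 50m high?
40√629/629 ≈ 1.595 m/s

z² = 115² + y²
z = √(115² + 50²) = 5√629
dz/dt = y/z · dy/dt = 50/(5√629) · 4 = 40√629/629 ≈ 1.595 m/s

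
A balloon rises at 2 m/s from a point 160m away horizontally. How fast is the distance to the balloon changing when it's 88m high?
22√521/521 ≈ 0.9638 m/s

z² = 160² + y²
z = √(160² + 88²) = 8√521
dz/dt = y/z · dy/dt = 88/(8√521) · 2 = 22√521/521 ≈ 0.9638 m/s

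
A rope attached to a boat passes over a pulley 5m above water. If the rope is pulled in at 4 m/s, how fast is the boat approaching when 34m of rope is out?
136√1131/1131 ≈ 4.044 m/s

rope² = x² + 5²
x = √(34² - 5²) = √1131
dx/dt = (rope/x) · d(rope)/dt = (34/√1131) · (-4) = -136√1131/1131 m/s
The boat approaches at 136√1131/1131 ≈ 4.044 m/s.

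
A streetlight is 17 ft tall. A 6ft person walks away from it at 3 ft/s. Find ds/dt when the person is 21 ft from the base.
18/11 ft/s

By similar triangles: 17/(x+s) = 6/s
Solving: s = 6x/11
ds/dt = 6/11 · dx/dt = 6/11 · 3 = 18/11 ft/s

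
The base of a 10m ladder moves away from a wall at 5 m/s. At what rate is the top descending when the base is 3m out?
15√91/91 ≈ 1.572 m/s

x² + y² = 10²
2x·dx/dt + 2y·dy/dt = 0
dy/dt = -x/y · dx/dt = -3/√91 · 5 = -15√91/91 m/s
The top is descending at 15√91/91 ≈ 1.572 m/s.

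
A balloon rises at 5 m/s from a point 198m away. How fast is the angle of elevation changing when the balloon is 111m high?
0.019214 rad/s

tan(θ) = y/198
sec²(θ) · dθ/dt = (1/198) · dy/dt
dθ/dt = cos²(θ)/198 · 5 = 198/(198² + 111²) · 5
dθ/dt = 0.019214 rad/s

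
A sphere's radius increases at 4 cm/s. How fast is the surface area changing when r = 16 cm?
512π cm²/s

S = 4πr²
dS/dt = dS/dr · dr/dt = 8πr · 4
At r = 16: dS/dt = 512π cm²/s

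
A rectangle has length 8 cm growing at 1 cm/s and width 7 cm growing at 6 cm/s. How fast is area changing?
55 cm²/s

A = lw
dA/dt = w·dl/dt + l·dw/dt = 7·1 + 8·6 = 55 cm²/s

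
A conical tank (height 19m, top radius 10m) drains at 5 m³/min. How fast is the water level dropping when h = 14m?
361/(3920π) ≈ 0.02931 m/min

r/h = 10/19, so r = (10/19)h
V = (1/3)πr²h = (1/3)π((10/19)h)²h = (100/1083)πh³
dV/dh = (100/361)πh²
dh/dt = (dV/dt)/(dV/dh) = -5/((100/361)π·14²) = -361/(3920π) m/min
The level is dropping at 361/(3920π) ≈ 0.02931 m/min.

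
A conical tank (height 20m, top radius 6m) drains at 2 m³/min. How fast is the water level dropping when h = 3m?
200/(81π) ≈ 0.786 m/min

r/h = 6/20, so r = (3/10)h
V = (1/3)πr²h = (1/3)π((3/10)h)²h = (3/100)πh³
dV/dh = (9/100)πh²
dh/dt = (dV/dt)/(dV/dh) = -2/((9/100)π·3²) = -200/(81π) m/min
The level is dropping at 200/(81π) ≈ 0.786 m/min.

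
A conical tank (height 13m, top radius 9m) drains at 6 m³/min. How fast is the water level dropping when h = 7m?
338/(1323π) ≈ 0.08132 m/min

r/h = 9/13, so r = (9/13)h
V = (1/3)πr²h = (1/3)π((9/13)h)²h = (27/169)πh³
dV/dh = (81/169)πh²
dh/dt = (dV/dt)/(dV/dh) = -6/((81/169)π·7²) = -338/(1323π) m/min
The level is dropping at 338/(1323π) ≈ 0.08132 m/min.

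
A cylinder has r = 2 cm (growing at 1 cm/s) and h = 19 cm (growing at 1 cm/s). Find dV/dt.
80π cm³/s

V = πr²h
dV/dt = 2πrh·dr/dt + πr²·dh/dt
= 2π(2)(19)(1) + π(2)²(1)
= 80π cm³/s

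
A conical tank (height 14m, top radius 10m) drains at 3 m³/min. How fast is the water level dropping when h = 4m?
147/(400π) ≈ 0.117 m/min

r/h = 10/14, so r = (5/7)h
V = (1/3)πr²h = (1/3)π((5/7)h)²h = (25/147)πh³
dV/dh = (25/49)πh²
dh/dt = (dV/dt)/(dV/dh) = -3/((25/49)π·4²) = -147/(400π) m/min
The level is dropping at 147/(400π) ≈ 0.117 m/min.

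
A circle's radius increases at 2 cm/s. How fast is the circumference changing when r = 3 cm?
4π cm/s

C = 2πr
dC/dt = 2π · dr/dt = 2π · 2 = 4π cm/s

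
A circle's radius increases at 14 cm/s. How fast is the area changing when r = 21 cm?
588π cm²/s

A = πr²
dA/dt = 2πr · dr/dt = 2π(21)(14) = 588π cm²/s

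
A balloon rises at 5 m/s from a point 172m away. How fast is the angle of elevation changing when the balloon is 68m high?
0.02514 rad/s

tan(θ) = y/172
sec²(θ) · dθ/dt = (1/172) · dy/dt
dθ/dt = cos²(θ)/172 · 5 = 172/(172² + 68²) · 5
dθ/dt = 0.02514 rad/s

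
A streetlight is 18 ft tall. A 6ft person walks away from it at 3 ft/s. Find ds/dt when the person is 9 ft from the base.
3/2 ft/s

By similar triangles: 18/(x+s) = 6/s
Solving: s = 6x/12
ds/dt = 6/12 · dx/dt = 1/2 · 3 = 3/2 ft/s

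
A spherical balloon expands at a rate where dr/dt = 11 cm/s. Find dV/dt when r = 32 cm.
45056π cm³/s

V = (4/3)πr³
dV/dt = dV/dr · dr/dt = 4πr² · 11
At r = 32: dV/dt = 45056π cm³/s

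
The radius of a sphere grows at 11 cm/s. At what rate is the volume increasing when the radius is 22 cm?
21296π cm³/s

V = (4/3)πr³
dV/dt = dV/dr · dr/dt = 4πr² · 11
At r = 22: dV/dt = 21296π cm³/s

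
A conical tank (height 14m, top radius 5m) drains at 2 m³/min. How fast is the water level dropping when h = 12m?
49/(450π) ≈ 0.03466 m/min

r/h = 5/14, so r = (5/14)h
V = (1/3)πr²h = (1/3)π((5/14)h)²h = (25/588)πh³
dV/dh = (25/196)πh²
dh/dt = (dV/dt)/(dV/dh) = -2/((25/196)π·12²) = -49/(450π) m/min
The level is dropping at 49/(450π) ≈ 0.03466 m/min.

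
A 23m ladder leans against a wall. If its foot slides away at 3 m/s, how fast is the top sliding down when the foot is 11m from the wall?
11√102/68 ≈ 1.634 m/s

x² + y² = 23²
2x·dx/dt + 2y·dy/dt = 0
dy/dt = -x/y · dx/dt = -11/(2√102) · 3 = -11√102/68 m/s
The top is descending at 11√102/68 ≈ 1.634 m/s.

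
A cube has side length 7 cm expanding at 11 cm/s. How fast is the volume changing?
1617 cm³/s

V = s³
dV/dt = 3s² · ds/dt = 3·7²·11 = 1617 cm³/s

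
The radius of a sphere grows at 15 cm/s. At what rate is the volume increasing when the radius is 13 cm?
10140π cm³/s

V = (4/3)πr³
dV/dt = dV/dr · dr/dt = 4πr² · 15
At r = 13: dV/dt = 10140π cm³/s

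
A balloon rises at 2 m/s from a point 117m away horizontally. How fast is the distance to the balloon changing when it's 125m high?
125√29314/14657 ≈ 1.46 m/s

z² = 117² + y²
z = √(117² + 125²) = √29314
dz/dt = y/z · dy/dt = 125/√29314 · 2 = 125√29314/14657 ≈ 1.46 m/s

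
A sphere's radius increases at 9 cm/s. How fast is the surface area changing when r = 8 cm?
576π cm²/s

S = 4πr²
dS/dt = dS/dr · dr/dt = 8πr · 9
At r = 8: dS/dt = 576π cm²/s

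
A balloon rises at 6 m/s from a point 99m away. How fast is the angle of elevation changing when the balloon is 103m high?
0.029103 rad/s

tan(θ) = y/99
sec²(θ) · dθ/dt = (1/99) · dy/dt
dθ/dt = cos²(θ)/99 · 6 = 99/(99² + 103²) · 6
dθ/dt = 0.029103 rad/s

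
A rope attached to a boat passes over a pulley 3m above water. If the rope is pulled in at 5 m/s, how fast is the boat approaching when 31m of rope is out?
155√238/476 ≈ 5.024 m/s

rope² = x² + 3²
x = √(31² - 3²) = 2√238
dx/dt = (rope/x) · d(rope)/dt = (31/(2√238)) · (-5) = -155√238/476 m/s
The boat approaches at 155√238/476 ≈ 5.024 m/s.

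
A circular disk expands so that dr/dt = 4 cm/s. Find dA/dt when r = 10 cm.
80π cm²/s

A = πr²
dA/dt = 2πr · dr/dt = 2π(10)(4) = 80π cm²/s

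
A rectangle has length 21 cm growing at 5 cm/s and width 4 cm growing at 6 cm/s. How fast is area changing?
146 cm²/s

A = lw
dA/dt = w·dl/dt + l·dw/dt = 4·5 + 21·6 = 146 cm²/s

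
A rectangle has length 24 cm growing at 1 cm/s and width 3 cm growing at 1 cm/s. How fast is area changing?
27 cm²/s

A = lw
dA/dt = w·dl/dt + l·dw/dt = 3·1 + 24·1 = 27 cm²/s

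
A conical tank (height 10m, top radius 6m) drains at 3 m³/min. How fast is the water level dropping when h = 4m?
25/(48π) ≈ 0.1658 m/min

r/h = 6/10, so r = (3/5)h
V = (1/3)πr²h = (1/3)π((3/5)h)²h = (3/25)πh³
dV/dh = (9/25)πh²
dh/dt = (dV/dt)/(dV/dh) = -3/((9/25)π·4²) = -25/(48π) m/min
The level is dropping at 25/(48π) ≈ 0.1658 m/min.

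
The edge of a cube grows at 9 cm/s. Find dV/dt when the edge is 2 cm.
108 cm³/s

V = s³
dV/dt = 3s² · ds/dt = 3·2²·9 = 108 cm³/s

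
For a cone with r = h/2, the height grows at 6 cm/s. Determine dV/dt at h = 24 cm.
864π cm³/s

V = (1/3)π(h/2)²h = πh³/12
dV/dt = πh²/4 · 6
At h = 24: dV/dt = 864π cm³/s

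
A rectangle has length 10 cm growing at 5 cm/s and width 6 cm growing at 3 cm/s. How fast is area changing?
60 cm²/s

A = lw
dA/dt = w·dl/dt + l·dw/dt = 6·5 + 10·3 = 60 cm²/s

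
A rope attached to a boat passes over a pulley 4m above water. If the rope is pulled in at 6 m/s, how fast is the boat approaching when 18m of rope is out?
54√77/77 ≈ 6.154 m/s

rope² = x² + 4²
x = √(18² - 4²) = 2√77
dx/dt = (rope/x) · d(rope)/dt = (18/(2√77)) · (-6) = -54√77/77 m/s
The boat approaches at 54√77/77 ≈ 6.154 m/s.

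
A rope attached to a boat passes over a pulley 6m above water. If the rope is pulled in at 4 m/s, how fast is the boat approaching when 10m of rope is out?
5 m/s

rope² = x² + 6²
x = √(10² - 6²) = 8
dx/dt = (rope/x) · d(rope)/dt = (10/8) · (-4) = -5 m/s
The boat approaches at 5 m/s.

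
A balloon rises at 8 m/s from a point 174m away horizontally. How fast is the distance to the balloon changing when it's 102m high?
68√1130/565 ≈ 4.046 m/s

z² = 174² + y²
z = √(174² + 102²) = 6√1130
dz/dt = y/z · dy/dt = 102/(6√1130) · 8 = 68√1130/565 ≈ 4.046 m/s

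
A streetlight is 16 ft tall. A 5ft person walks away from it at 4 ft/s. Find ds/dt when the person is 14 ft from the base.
20/11 ft/s

By similar triangles: 16/(x+s) = 5/s
Solving: s = 5x/11
ds/dt = 5/11 · dx/dt = 5/11 · 4 = 20/11 ft/s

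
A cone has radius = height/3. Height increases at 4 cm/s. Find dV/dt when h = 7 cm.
196π/9 cm³/s

V = (1/3)π(h/3)²h = πh³/27
dV/dt = πh²/9 · 4
At h = 7: dV/dt = 196π/9 cm³/s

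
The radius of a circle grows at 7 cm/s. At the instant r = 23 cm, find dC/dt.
14π cm/s

C = 2πr
dC/dt = 2π · dr/dt = 2π · 7 = 14π cm/s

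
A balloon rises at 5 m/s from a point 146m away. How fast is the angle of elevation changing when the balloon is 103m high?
0.022866 rad/s

tan(θ) = y/146
sec²(θ) · dθ/dt = (1/146) · dy/dt
dθ/dt = cos²(θ)/146 · 5 = 146/(146² + 103²) · 5
dθ/dt = 0.022866 rad/s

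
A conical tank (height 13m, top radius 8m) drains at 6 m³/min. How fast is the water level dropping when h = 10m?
507/(3200π) ≈ 0.05043 m/min

r/h = 8/13, so r = (8/13)h
V = (1/3)πr²h = (1/3)π((8/13)h)²h = (64/507)πh³
dV/dh = (64/169)πh²
dh/dt = (dV/dt)/(dV/dh) = -6/((64/169)π·10²) = -507/(3200π) m/min
The level is dropping at 507/(3200π) ≈ 0.05043 m/min.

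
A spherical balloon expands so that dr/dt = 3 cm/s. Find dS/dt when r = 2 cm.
48π cm²/s

S = 4πr²
dS/dt = dS/dr · dr/dt = 8πr · 3
At r = 2: dS/dt = 48π cm²/s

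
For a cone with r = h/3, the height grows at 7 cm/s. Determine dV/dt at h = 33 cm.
847π cm³/s

V = (1/3)π(h/3)²h = πh³/27
dV/dt = πh²/9 · 7
At h = 33: dV/dt = 847π cm³/s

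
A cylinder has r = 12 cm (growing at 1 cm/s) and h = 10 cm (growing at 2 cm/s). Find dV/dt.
528π cm³/s

V = πr²h
dV/dt = 2πrh·dr/dt + πr²·dh/dt
= 2π(12)(10)(1) + π(12)²(2)
= 528π cm³/s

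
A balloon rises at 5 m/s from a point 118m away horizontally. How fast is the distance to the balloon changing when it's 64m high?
32√4505/901 ≈ 2.384 m/s

z² = 118² + y²
z = √(118² + 64²) = 2√4505
dz/dt = y/z · dy/dt = 64/(2√4505) · 5 = 32√4505/901 ≈ 2.384 m/s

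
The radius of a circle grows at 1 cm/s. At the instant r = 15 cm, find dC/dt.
2π cm/s

C = 2πr
dC/dt = 2π · dr/dt = 2π · 1 = 2π cm/s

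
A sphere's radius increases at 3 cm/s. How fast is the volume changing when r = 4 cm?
192π cm³/s

V = (4/3)πr³
dV/dt = dV/dr · dr/dt = 4πr² · 3
At r = 4: dV/dt = 192π cm³/s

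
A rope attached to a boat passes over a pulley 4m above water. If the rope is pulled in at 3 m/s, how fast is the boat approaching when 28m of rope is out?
7√3/4 ≈ 3.031 m/s

rope² = x² + 4²
x = √(28² - 4²) = 16√3
dx/dt = (rope/x) · d(rope)/dt = (28/(16√3)) · (-3) = -7√3/4 m/s
The boat approaches at 7√3/4 ≈ 3.031 m/s.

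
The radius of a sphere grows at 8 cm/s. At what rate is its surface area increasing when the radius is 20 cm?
1280π cm²/s

S = 4πr²
dS/dt = dS/dr · dr/dt = 8πr · 8
At r = 20: dS/dt = 1280π cm²/s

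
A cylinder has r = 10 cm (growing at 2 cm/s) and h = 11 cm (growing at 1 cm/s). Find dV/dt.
540π cm³/s

V = πr²h
dV/dt = 2πrh·dr/dt + πr²·dh/dt
= 2π(10)(11)(2) + π(10)²(1)
= 540π cm³/s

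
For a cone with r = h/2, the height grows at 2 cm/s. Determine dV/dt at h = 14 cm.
98π cm³/s

V = (1/3)π(h/2)²h = πh³/12
dV/dt = πh²/4 · 2
At h = 14: dV/dt = 98π cm³/s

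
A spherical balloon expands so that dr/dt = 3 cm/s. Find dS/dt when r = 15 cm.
360π cm²/s

S = 4πr²
dS/dt = dS/dr · dr/dt = 8πr · 3
At r = 15: dS/dt = 360π cm²/s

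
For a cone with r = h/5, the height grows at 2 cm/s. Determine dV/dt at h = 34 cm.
2312π/25 cm³/s

V = (1/3)π(h/5)²h = πh³/75
dV/dt = πh²/25 · 2
At h = 34: dV/dt = 2312π/25 cm³/s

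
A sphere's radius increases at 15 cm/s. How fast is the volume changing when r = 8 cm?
3840π cm³/s

V = (4/3)πr³
dV/dt = dV/dr · dr/dt = 4πr² · 15
At r = 8: dV/dt = 3840π cm³/s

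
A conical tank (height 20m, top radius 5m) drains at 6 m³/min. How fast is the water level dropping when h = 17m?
96/(289π) ≈ 0.1057 m/min

r/h = 5/20, so r = (1/4)h
V = (1/3)πr²h = (1/3)π((1/4)h)²h = (1/48)πh³
dV/dh = (1/16)πh²
dh/dt = (dV/dt)/(dV/dh) = -6/((1/16)π·17²) = -96/(289π) m/min
The level is dropping at 96/(289π) ≈ 0.1057 m/min.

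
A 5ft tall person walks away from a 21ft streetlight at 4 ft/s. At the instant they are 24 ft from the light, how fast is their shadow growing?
5/4 ft/s

By similar triangles: 21/(x+s) = 5/s
Solving: s = 5x/16
ds/dt = 5/16 · dx/dt = 5/16 · 4 = 5/4 ft/s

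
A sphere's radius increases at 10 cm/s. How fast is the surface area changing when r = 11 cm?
880π cm²/s

S = 4πr²
dS/dt = dS/dr · dr/dt = 8πr · 10
At r = 11: dS/dt = 880π cm²/s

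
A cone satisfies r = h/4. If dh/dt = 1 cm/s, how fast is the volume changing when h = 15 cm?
225π/16 cm³/s

V = (1/3)π(h/4)²h = πh³/48
dV/dt = πh²/16 · 1
At h = 15: dV/dt = 225π/16 cm³/s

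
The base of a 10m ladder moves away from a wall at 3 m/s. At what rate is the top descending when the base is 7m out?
7√51/17 ≈ 2.941 m/s

x² + y² = 10²
2x·dx/dt + 2y·dy/dt = 0
dy/dt = -x/y · dx/dt = -7/√51 · 3 = -7√51/17 m/s
The top is descending at 7√51/17 ≈ 2.941 m/s.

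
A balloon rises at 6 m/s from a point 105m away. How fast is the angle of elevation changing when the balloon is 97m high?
0.030831 rad/s

tan(θ) = y/105
sec²(θ) · dθ/dt = (1/105) · dy/dt
dθ/dt = cos²(θ)/105 · 6 = 105/(105² + 97²) · 6
dθ/dt = 0.030831 rad/s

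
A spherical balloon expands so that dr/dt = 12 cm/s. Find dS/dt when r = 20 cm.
1920π cm²/s

S = 4πr²
dS/dt = dS/dr · dr/dt = 8πr · 12
At r = 20: dS/dt = 1920π cm²/s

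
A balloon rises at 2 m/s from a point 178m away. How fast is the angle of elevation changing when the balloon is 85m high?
0.00915 rad/s

tan(θ) = y/178
sec²(θ) · dθ/dt = (1/178) · dy/dt
dθ/dt = cos²(θ)/178 · 2 = 178/(178² + 85²) · 2
dθ/dt = 0.00915 rad/s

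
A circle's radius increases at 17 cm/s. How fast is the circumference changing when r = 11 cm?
34π cm/s

C = 2πr
dC/dt = 2π · dr/dt = 2π · 17 = 34π cm/s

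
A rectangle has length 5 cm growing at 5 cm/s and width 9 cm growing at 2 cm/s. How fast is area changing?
55 cm²/s

A = lw
dA/dt = w·dl/dt + l·dw/dt = 9·5 + 5·2 = 55 cm²/s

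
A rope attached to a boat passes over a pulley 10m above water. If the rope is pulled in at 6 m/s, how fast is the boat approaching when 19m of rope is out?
38√29/29 ≈ 7.056 m/s

rope² = x² + 10²
x = √(19² - 10²) = 3√29
dx/dt = (rope/x) · d(rope)/dt = (19/(3√29)) · (-6) = -38√29/29 m/s
The boat approaches at 38√29/29 ≈ 7.056 m/s.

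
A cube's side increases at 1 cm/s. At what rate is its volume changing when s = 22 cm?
1452 cm³/s

V = s³
dV/dt = 3s² · ds/dt = 3·22²·1 = 1452 cm³/s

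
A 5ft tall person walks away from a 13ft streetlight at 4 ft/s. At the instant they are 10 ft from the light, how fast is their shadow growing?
5/2 ft/s

By similar triangles: 13/(x+s) = 5/s
Solving: s = 5x/8
ds/dt = 5/8 · dx/dt = 5/8 · 4 = 5/2 ft/s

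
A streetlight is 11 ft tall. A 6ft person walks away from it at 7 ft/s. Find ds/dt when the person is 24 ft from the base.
42/5 ft/s

By similar triangles: 11/(x+s) = 6/s
Solving: s = 6x/5
ds/dt = 6/5 · dx/dt = 6/5 · 7 = 42/5 ft/s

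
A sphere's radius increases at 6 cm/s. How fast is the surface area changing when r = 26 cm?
1248π cm²/s

S = 4πr²
dS/dt = dS/dr · dr/dt = 8πr · 6
At r = 26: dS/dt = 1248π cm²/s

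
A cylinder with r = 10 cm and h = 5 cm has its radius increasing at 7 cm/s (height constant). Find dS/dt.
350π cm²/s

S = 2πrh + 2πr² (lateral + bases)
dS/dt = (2πh + 4πr)·dr/dt = (2π·5 + 4π·10)·7
= 350π cm²/s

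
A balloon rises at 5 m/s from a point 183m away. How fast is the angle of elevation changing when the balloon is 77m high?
0.023213 rad/s

tan(θ) = y/183
sec²(θ) · dθ/dt = (1/183) · dy/dt
dθ/dt = cos²(θ)/183 · 5 = 183/(183² + 77²) · 5
dθ/dt = 0.023213 rad/s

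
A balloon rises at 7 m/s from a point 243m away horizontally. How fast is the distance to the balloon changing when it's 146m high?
1022√80365/80365 ≈ 3.605 m/s

z² = 243² + y²
z = √(243² + 146²) = √80365
dz/dt = y/z · dy/dt = 146/√80365 · 7 = 1022√80365/80365 ≈ 3.605 m/s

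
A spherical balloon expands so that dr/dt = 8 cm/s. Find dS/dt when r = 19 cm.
1216π cm²/s

S = 4πr²
dS/dt = dS/dr · dr/dt = 8πr · 8
At r = 19: dS/dt = 1216π cm²/s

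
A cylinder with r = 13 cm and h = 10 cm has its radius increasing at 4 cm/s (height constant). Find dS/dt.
288π cm²/s

S = 2πrh + 2πr² (lateral + bases)
dS/dt = (2πh + 4πr)·dr/dt = (2π·10 + 4π·13)·4
= 288π cm²/s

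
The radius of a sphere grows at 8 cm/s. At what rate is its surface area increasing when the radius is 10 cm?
640π cm²/s

S = 4πr²
dS/dt = dS/dr · dr/dt = 8πr · 8
At r = 10: dS/dt = 640π cm²/s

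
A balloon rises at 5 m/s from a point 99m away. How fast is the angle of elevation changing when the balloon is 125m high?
0.019468 rad/s

tan(θ) = y/99
sec²(θ) · dθ/dt = (1/99) · dy/dt
dθ/dt = cos²(θ)/99 · 5 = 99/(99² + 125²) · 5
dθ/dt = 0.019468 rad/s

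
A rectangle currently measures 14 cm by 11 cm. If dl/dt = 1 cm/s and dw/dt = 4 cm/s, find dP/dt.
10 cm/s

P = 2(l + w)
dP/dt = 2(dl/dt + dw/dt) = 2(1 + 4) = 10 cm/s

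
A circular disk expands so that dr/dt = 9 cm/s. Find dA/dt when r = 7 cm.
126π cm²/s

A = πr²
dA/dt = 2πr · dr/dt = 2π(7)(9) = 126π cm²/s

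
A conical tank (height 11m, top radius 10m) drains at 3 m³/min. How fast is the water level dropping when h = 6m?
121/(1200π) ≈ 0.0321 m/min

r/h = 10/11, so r = (10/11)h
V = (1/3)πr²h = (1/3)π((10/11)h)²h = (100/363)πh³
dV/dh = (100/121)πh²
dh/dt = (dV/dt)/(dV/dh) = -3/((100/121)π·6²) = -121/(1200π) m/min
The level is dropping at 121/(1200π) ≈ 0.0321 m/min.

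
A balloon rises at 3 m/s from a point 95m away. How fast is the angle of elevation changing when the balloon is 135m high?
0.010459 rad/s

tan(θ) = y/95
sec²(θ) · dθ/dt = (1/95) · dy/dt
dθ/dt = cos²(θ)/95 · 3 = 95/(95² + 135²) · 3
dθ/dt = 0.010459 rad/s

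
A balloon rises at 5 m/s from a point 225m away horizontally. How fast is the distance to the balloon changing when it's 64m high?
320√54721/54721 ≈ 1.368 m/s

z² = 225² + y²
z = √(225² + 64²) = √54721
dz/dt = y/z · dy/dt = 64/√54721 · 5 = 320√54721/54721 ≈ 1.368 m/s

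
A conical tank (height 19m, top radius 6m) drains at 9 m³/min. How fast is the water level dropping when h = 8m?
361/(256π) ≈ 0.4489 m/min

r/h = 6/19, so r = (6/19)h
V = (1/3)πr²h = (1/3)π((6/19)h)²h = (12/361)πh³
dV/dh = (36/361)πh²
dh/dt = (dV/dt)/(dV/dh) = -9/((36/361)π·8²) = -361/(256π) m/min
The level is dropping at 361/(256π) ≈ 0.4489 m/min.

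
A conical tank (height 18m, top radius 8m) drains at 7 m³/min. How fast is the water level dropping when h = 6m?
63/(64π) ≈ 0.3133 m/min

r/h = 8/18, so r = (4/9)h
V = (1/3)πr²h = (1/3)π((4/9)h)²h = (16/243)πh³
dV/dh = (16/81)πh²
dh/dt = (dV/dt)/(dV/dh) = -7/((16/81)π·6²) = -63/(64π) m/min
The level is dropping at 63/(64π) ≈ 0.3133 m/min.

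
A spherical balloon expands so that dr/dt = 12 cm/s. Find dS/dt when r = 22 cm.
2112π cm²/s

S = 4πr²
dS/dt = dS/dr · dr/dt = 8πr · 12
At r = 22: dS/dt = 2112π cm²/s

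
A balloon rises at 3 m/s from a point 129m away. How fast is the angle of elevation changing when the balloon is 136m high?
0.011014 rad/s

tan(θ) = y/129
sec²(θ) · dθ/dt = (1/129) · dy/dt
dθ/dt = cos²(θ)/129 · 3 = 129/(129² + 136²) · 3
dθ/dt = 0.011014 rad/s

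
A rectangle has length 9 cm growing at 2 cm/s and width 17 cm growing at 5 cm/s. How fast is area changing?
79 cm²/s

A = lw
dA/dt = w·dl/dt + l·dw/dt = 17·2 + 9·5 = 79 cm²/s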